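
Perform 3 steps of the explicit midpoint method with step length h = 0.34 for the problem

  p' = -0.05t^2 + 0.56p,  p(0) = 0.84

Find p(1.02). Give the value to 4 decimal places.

1.4634

Midpoint: k1 = f(t_n, p_n); k2 = f(t_n + h/2, p_n + (h/2)·k1); p_{n+1} = p_n + h·k2.
t=0.000000, p=0.840000:
  k1 = f(0.000000, 0.840000) = 0.470400
  k2 = f(0.170000, 0.919968) = 0.513737
  p ← 0.840000 + 0.34·0.513737 = 1.014671
t=0.340000, p=1.014671:
  k1 = f(0.340000, 1.014671) = 0.562436
  k2 = f(0.510000, 1.110285) = 0.608754
  p ← 1.014671 + 0.34·0.608754 = 1.221647
t=0.680000, p=1.221647:
  k1 = f(0.680000, 1.221647) = 0.661002
  k2 = f(0.850000, 1.334018) = 0.710925
  p ← 1.221647 + 0.34·0.710925 = 1.463362
p(1.02) ≈ 1.4634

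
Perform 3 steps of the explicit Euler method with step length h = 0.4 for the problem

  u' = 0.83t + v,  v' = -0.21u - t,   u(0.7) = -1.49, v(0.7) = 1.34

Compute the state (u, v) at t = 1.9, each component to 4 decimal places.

0.9380, 0.1959

Euler on (u,v): u_{n+1} = u_n + h·u', v_{n+1} = v_n + h·v'.
0.700000: (-1.490000, 1.340000); f=(1.921000, -0.387100) → (-0.721600, 1.185160)
1.100000: (-0.721600, 1.185160); f=(2.098160, -0.948464) → (0.117664, 0.805774)
1.500000: (0.117664, 0.805774); f=(2.050774, -1.524709) → (0.937974, 0.195891)
(u(1.9), v(1.9)) ≈ (0.9380, 0.1959)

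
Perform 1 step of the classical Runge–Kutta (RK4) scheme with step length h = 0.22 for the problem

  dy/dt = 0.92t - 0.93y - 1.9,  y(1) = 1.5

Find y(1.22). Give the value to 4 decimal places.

RK4: k1 = f(t_n, y_n); k2 = f(t_n + h/2, y_n + (h/2)·k1); k3 = f(t_n + h/2, y_n + (h/2)·k2); k4 = f(t_n + h, y_n + h·k3); y_{n+1} = y_n + (h/6)·(k1 + 2k2 + 2k3 + k4).
t=1.000000, y=1.500000:
  k1 = f(1.000000, 1.500000) = -2.375000
  k2 = f(1.110000, 1.238750) = -2.030837
  k3 = f(1.110000, 1.276608) = -2.066045
  k4 = f(1.220000, 1.045470) = -1.749887
  y ← 1.500000 + (0.22/6)·(k1 + 2k2 + 2k3 + k4) = 1.048316
y(1.22) ≈ 1.0483

1.0483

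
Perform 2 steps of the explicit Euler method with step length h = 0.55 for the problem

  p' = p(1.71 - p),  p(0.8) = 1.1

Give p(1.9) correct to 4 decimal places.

Euler: p_{n+1} = p_n + h·f(x_n, p_n).
x=0.800000, p=1.100000: f=0.671000 → p ← 1.100000 + 0.55·0.671000 = 1.469050
x=1.350000, p=1.469050: f=0.353968 → p ← 1.469050 + 0.55·0.353968 = 1.663732
p(1.9) ≈ 1.6637

1.6637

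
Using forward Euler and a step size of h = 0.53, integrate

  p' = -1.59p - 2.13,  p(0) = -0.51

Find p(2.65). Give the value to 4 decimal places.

Euler: p_{n+1} = p_n + h·f(t_n, p_n).
t=0.000000, p=-0.510000: f=-1.319100 → p ← -0.510000 + 0.53·(-1.319100) = -1.209123
t=0.530000, p=-1.209123: f=-0.207494 → p ← -1.209123 + 0.53·(-0.207494) = -1.319095
t=1.060000, p=-1.319095: f=-0.032639 → p ← -1.319095 + 0.53·(-0.032639) = -1.336394
t=1.590000, p=-1.336394: f=-0.005134 → p ← -1.336394 + 0.53·(-0.005134) = -1.339115
t=2.120000, p=-1.339115: f=-0.000808 → p ← -1.339115 + 0.53·(-0.000808) = -1.339543
p(2.65) ≈ -1.3395

-1.3395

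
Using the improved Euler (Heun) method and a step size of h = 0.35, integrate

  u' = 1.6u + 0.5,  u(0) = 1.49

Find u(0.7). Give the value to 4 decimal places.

5.0002

Heun: k1 = f(s_n, u_n); k2 = f(s_n + h, u_n + h·k1); u_{n+1} = u_n + (h/2)·(k1 + k2).
s=0.000000, u=1.490000:
  k1 = f(0.000000, 1.490000) = 2.884000
  k2 = f(0.350000, 2.499400) = 4.499040
  u ← 1.490000 + (0.35/2)·(2.884000 + 4.499040) = 2.782032
s=0.350000, u=2.782032:
  k1 = f(0.350000, 2.782032) = 4.951251
  k2 = f(0.700000, 4.514970) = 7.723952
  u ← 2.782032 + (0.35/2)·(4.951251 + 7.723952) = 5.000193
u(0.7) ≈ 5.0002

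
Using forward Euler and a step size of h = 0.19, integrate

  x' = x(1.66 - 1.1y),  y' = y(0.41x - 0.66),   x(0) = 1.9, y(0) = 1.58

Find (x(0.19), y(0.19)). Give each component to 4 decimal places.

1.8718, 1.6157

Euler on (x,y): x_{n+1} = x_n + h·x', y_{n+1} = y_n + h·y'.
0.000000: (1.900000, 1.580000); f=(-0.148200, 0.188020) → (1.871842, 1.615724)
(x(0.19), y(0.19)) ≈ (1.8718, 1.6157)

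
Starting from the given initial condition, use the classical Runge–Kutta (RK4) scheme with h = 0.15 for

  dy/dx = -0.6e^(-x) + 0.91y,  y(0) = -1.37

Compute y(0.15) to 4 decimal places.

-1.6601

RK4: k1 = f(x_n, y_n); k2 = f(x_n + h/2, y_n + (h/2)·k1); k3 = f(x_n + h/2, y_n + (h/2)·k2); k4 = f(x_n + h, y_n + h·k3); y_{n+1} = y_n + (h/6)·(k1 + 2k2 + 2k3 + k4).
x=0.000000, y=-1.370000:
  k1 = f(0.000000, -1.370000) = -1.846700
  k2 = f(0.075000, -1.508503) = -1.929383
  k3 = f(0.075000, -1.514704) = -1.935027
  k4 = f(0.150000, -1.660254) = -2.027256
  y ← -1.370000 + (0.15/6)·(k1 + 2k2 + 2k3 + k4) = -1.660069
y(0.15) ≈ -1.6601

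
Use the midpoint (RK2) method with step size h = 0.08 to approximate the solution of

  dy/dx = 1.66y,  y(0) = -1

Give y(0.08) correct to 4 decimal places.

-1.1416

Midpoint: k1 = f(x_n, y_n); k2 = f(x_n + h/2, y_n + (h/2)·k1); y_{n+1} = y_n + h·k2.
x=0.000000, y=-1.000000:
  k1 = f(0.000000, -1.000000) = -1.660000
  k2 = f(0.040000, -1.066400) = -1.770224
  y ← -1.000000 + 0.08·(-1.770224) = -1.141618
y(0.08) ≈ -1.1416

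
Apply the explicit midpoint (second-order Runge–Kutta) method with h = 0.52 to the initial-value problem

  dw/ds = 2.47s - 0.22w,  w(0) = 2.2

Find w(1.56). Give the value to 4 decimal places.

Midpoint: k1 = f(s_n, w_n); k2 = f(s_n + h/2, w_n + (h/2)·k1); w_{n+1} = w_n + h·k2.
s=0.000000, w=2.200000:
  k1 = f(0.000000, 2.200000) = -0.484000
  k2 = f(0.260000, 2.074160) = 0.185885
  w ← 2.200000 + 0.52·0.185885 = 2.296660
s=0.520000, w=2.296660:
  k1 = f(0.520000, 2.296660) = 0.779135
  k2 = f(0.780000, 2.499235) = 1.376768
  w ← 2.296660 + 0.52·1.376768 = 3.012580
s=1.040000, w=3.012580:
  k1 = f(1.040000, 3.012580) = 1.906032
  k2 = f(1.300000, 3.508148) = 2.439207
  w ← 3.012580 + 0.52·2.439207 = 4.280967
w(1.56) ≈ 4.2810

4.2810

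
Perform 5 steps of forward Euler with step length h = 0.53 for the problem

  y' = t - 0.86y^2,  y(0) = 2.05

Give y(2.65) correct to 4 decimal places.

1.6375

Euler: y_{n+1} = y_n + h·f(t_n, y_n).
t=0.000000, y=2.050000: f=-3.614150 → y ← 2.050000 + 0.53·(-3.614150) = 0.134500
t=0.530000, y=0.134500: f=0.514442 → y ← 0.134500 + 0.53·0.514442 = 0.407155
t=1.060000, y=0.407155: f=0.917433 → y ← 0.407155 + 0.53·0.917433 = 0.893395
t=1.590000, y=0.893395: f=0.903588 → y ← 0.893395 + 0.53·0.903588 = 1.372296
t=2.120000, y=1.372296: f=0.500451 → y ← 1.372296 + 0.53·0.500451 = 1.637535
y(2.65) ≈ 1.6375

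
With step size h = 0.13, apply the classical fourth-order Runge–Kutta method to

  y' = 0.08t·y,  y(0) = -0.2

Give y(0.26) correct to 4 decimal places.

-0.2005

RK4: k1 = f(t_n, y_n); k2 = f(t_n + h/2, y_n + (h/2)·k1); k3 = f(t_n + h/2, y_n + (h/2)·k2); k4 = f(t_n + h, y_n + h·k3); y_{n+1} = y_n + (h/6)·(k1 + 2k2 + 2k3 + k4).
t=0.000000, y=-0.200000:
  k1 = f(0.000000, -0.200000) = 0.000000
  k2 = f(0.065000, -0.200000) = -0.001040
  k3 = f(0.065000, -0.200068) = -0.001040
  k4 = f(0.130000, -0.200135) = -0.002081
  y ← -0.200000 + (0.13/6)·(k1 + 2k2 + 2k3 + k4) = -0.200135
t=0.130000, y=-0.200135:
  k1 = f(0.130000, -0.200135) = -0.002081
  k2 = f(0.195000, -0.200271) = -0.003124
  k3 = f(0.195000, -0.200338) = -0.003125
  k4 = f(0.260000, -0.200542) = -0.004171
  y ← -0.200135 + (0.13/6)·(k1 + 2k2 + 2k3 + k4) = -0.200542
y(0.26) ≈ -0.2005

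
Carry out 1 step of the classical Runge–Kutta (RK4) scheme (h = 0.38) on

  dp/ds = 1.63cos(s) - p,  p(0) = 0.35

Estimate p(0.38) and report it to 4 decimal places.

RK4: k1 = f(s_n, p_n); k2 = f(s_n + h/2, p_n + (h/2)·k1); k3 = f(s_n + h/2, p_n + (h/2)·k2); k4 = f(s_n + h, p_n + h·k3); p_{n+1} = p_n + (h/6)·(k1 + 2k2 + 2k3 + k4).
s=0.000000, p=0.350000:
  k1 = f(0.000000, 0.350000) = 1.280000
  k2 = f(0.190000, 0.593200) = 1.007467
  k3 = f(0.190000, 0.541419) = 1.059248
  k4 = f(0.380000, 0.752514) = 0.761209
  p ← 0.350000 + (0.38/6)·(k1 + 2k2 + 2k3 + k4) = 0.741060
p(0.38) ≈ 0.7411

0.7411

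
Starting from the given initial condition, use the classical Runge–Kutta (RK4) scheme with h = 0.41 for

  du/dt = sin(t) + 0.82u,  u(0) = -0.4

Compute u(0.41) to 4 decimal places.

RK4: k1 = f(t_n, u_n); k2 = f(t_n + h/2, u_n + (h/2)·k1); k3 = f(t_n + h/2, u_n + (h/2)·k2); k4 = f(t_n + h, u_n + h·k3); u_{n+1} = u_n + (h/6)·(k1 + 2k2 + 2k3 + k4).
t=0.000000, u=-0.400000:
  k1 = f(0.000000, -0.400000) = -0.328000
  k2 = f(0.205000, -0.467240) = -0.179570
  k3 = f(0.205000, -0.436812) = -0.154618
  k4 = f(0.410000, -0.463394) = 0.018627
  u ← -0.400000 + (0.41/6)·(k1 + 2k2 + 2k3 + k4) = -0.466813
u(0.41) ≈ -0.4668

-0.4668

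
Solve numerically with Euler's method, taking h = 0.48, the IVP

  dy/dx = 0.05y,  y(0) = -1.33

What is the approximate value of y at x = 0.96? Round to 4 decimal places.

-1.3946

Euler: y_{n+1} = y_n + h·f(x_n, y_n).
x=0.000000, y=-1.330000: f=-0.066500 → y ← -1.330000 + 0.48·(-0.066500) = -1.361920
x=0.480000, y=-1.361920: f=-0.068096 → y ← -1.361920 + 0.48·(-0.068096) = -1.394606
y(0.96) ≈ -1.3946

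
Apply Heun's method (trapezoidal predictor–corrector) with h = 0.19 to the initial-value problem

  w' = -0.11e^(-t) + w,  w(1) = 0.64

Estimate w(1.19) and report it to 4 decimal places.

0.7654

Heun: k1 = f(t_n, w_n); k2 = f(t_n + h, w_n + h·k1); w_{n+1} = w_n + (h/2)·(k1 + k2).
t=1.000000, w=0.640000:
  k1 = f(1.000000, 0.640000) = 0.599533
  k2 = f(1.190000, 0.753911) = 0.720447
  w ← 0.640000 + (0.19/2)·(0.599533 + 0.720447) = 0.765398
w(1.19) ≈ 0.7654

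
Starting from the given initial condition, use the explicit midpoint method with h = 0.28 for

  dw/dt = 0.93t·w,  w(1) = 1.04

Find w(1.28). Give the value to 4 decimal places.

Midpoint: k1 = f(t_n, w_n); k2 = f(t_n + h/2, w_n + (h/2)·k1); w_{n+1} = w_n + h·k2.
t=1.000000, w=1.040000:
  k1 = f(1.000000, 1.040000) = 0.967200
  k2 = f(1.140000, 1.175408) = 1.246168
  w ← 1.040000 + 0.28·1.246168 = 1.388927
w(1.28) ≈ 1.3889

1.3889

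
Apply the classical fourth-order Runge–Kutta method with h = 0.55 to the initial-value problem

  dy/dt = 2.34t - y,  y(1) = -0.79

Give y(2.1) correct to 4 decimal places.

RK4: k1 = f(t_n, y_n); k2 = f(t_n + h/2, y_n + (h/2)·k1); k3 = f(t_n + h/2, y_n + (h/2)·k2); k4 = f(t_n + h, y_n + h·k3); y_{n+1} = y_n + (h/6)·(k1 + 2k2 + 2k3 + k4).
t=1.000000, y=-0.790000:
  k1 = f(1.000000, -0.790000) = 3.130000
  k2 = f(1.275000, 0.070750) = 2.912750
  k3 = f(1.275000, 0.011006) = 2.972494
  k4 = f(1.550000, 0.844872) = 2.782128
  y ← -0.790000 + (0.55/6)·(k1 + 2k2 + 2k3 + k4) = 0.830906
t=1.550000, y=0.830906:
  k1 = f(1.550000, 0.830906) = 2.796094
  k2 = f(1.825000, 1.599832) = 2.670668
  k3 = f(1.825000, 1.565340) = 2.705160
  k4 = f(2.100000, 2.318744) = 2.595256
  y ← 0.830906 + (0.55/6)·(k1 + 2k2 + 2k3 + k4) = 2.310682
y(2.1) ≈ 2.3107

2.3107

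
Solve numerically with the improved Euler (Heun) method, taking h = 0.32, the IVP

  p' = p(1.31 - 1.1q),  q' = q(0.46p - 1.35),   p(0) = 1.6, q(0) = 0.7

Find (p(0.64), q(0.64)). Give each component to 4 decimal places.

Heun on (p,q): k1 = f(x_n, state_n); k2 = f(x_n + h, state_n + h·k1); state_{n+1} = state_n + (h/2)·(k1 + k2).
0.000000: (1.600000, 0.700000)
  k1 = (0.864000, -0.429800)
  predictor → (1.876480, 0.562464)
  k2 = (1.297191, -0.273818)
  → (1.945791, 0.587421)
0.320000: (1.945791, 0.587421)
  k1 = (1.291687, -0.267239)
  predictor → (2.359131, 0.501905)
  k2 = (1.787997, -0.132904)
  → (2.438540, 0.523398)
(p(0.64), q(0.64)) ≈ (2.4385, 0.5234)

2.4385, 0.5234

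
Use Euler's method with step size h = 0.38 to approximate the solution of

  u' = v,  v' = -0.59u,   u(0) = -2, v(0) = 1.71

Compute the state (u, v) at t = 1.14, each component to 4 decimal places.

0.4052, 2.5799

Euler on (u,v): u_{n+1} = u_n + h·u', v_{n+1} = v_n + h·v'.
0.000000: (-2.000000, 1.710000); f=(1.710000, 1.180000) → (-1.350200, 2.158400)
0.380000: (-1.350200, 2.158400); f=(2.158400, 0.796618) → (-0.530008, 2.461115)
0.760000: (-0.530008, 2.461115); f=(2.461115, 0.312705) → (0.405216, 2.579943)
(u(1.14), v(1.14)) ≈ (0.4052, 2.5799)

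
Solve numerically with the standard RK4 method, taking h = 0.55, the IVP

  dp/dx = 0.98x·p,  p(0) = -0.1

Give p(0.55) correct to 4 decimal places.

RK4: k1 = f(x_n, p_n); k2 = f(x_n + h/2, p_n + (h/2)·k1); k3 = f(x_n + h/2, p_n + (h/2)·k2); k4 = f(x_n + h, p_n + h·k3); p_{n+1} = p_n + (h/6)·(k1 + 2k2 + 2k3 + k4).
x=0.000000, p=-0.100000:
  k1 = f(0.000000, -0.100000) = 0.000000
  k2 = f(0.275000, -0.100000) = -0.026950
  k3 = f(0.275000, -0.107411) = -0.028947
  k4 = f(0.550000, -0.115921) = -0.062481
  p ← -0.100000 + (0.55/6)·(k1 + 2k2 + 2k3 + k4) = -0.115975
p(0.55) ≈ -0.1160

-0.1160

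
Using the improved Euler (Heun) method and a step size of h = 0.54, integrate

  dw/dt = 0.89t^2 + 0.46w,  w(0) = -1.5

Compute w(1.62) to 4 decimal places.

-1.5745

Heun: k1 = f(t_n, w_n); k2 = f(t_n + h, w_n + h·k1); w_{n+1} = w_n + (h/2)·(k1 + k2).
t=0.000000, w=-1.500000:
  k1 = f(0.000000, -1.500000) = -0.690000
  k2 = f(0.540000, -1.872600) = -0.601872
  w ← -1.500000 + (0.54/2)·(-0.690000 + (-0.601872)) = -1.848805
t=0.540000, w=-1.848805:
  k1 = f(0.540000, -1.848805) = -0.590927
  k2 = f(1.080000, -2.167906) = 0.040859
  w ← -1.848805 + (0.54/2)·(-0.590927 + 0.040859) = -1.997324
t=1.080000, w=-1.997324:
  k1 = f(1.080000, -1.997324) = 0.119327
  k2 = f(1.620000, -1.932887) = 1.446588
  w ← -1.997324 + (0.54/2)·(0.119327 + 1.446588) = -1.574526
w(1.62) ≈ -1.5745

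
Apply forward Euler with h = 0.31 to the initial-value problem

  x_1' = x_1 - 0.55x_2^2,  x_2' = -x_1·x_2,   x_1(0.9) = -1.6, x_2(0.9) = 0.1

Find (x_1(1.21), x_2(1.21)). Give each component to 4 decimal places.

Euler on (x_1,x_2): x_1_{n+1} = x_1_n + h·x_1', x_2_{n+1} = x_2_n + h·x_2'.
0.900000: (-1.600000, 0.100000); f=(-1.605500, 0.160000) → (-2.097705, 0.149600)
(x_1(1.21), x_2(1.21)) ≈ (-2.0977, 0.1496)

-2.0977, 0.1496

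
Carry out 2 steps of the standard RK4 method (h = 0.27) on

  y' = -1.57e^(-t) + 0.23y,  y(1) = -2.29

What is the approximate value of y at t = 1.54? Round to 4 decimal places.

RK4: k1 = f(t_n, y_n); k2 = f(t_n + h/2, y_n + (h/2)·k1); k3 = f(t_n + h/2, y_n + (h/2)·k2); k4 = f(t_n + h, y_n + h·k3); y_{n+1} = y_n + (h/6)·(k1 + 2k2 + 2k3 + k4).
t=1.000000, y=-2.290000:
  k1 = f(1.000000, -2.290000) = -1.104271
  k2 = f(1.135000, -2.439077) = -1.065620
  k3 = f(1.135000, -2.433859) = -1.064420
  k4 = f(1.270000, -2.577393) = -1.033706
  y ← -2.290000 + (0.27/6)·(k1 + 2k2 + 2k3 + k4) = -2.577913
t=1.270000, y=-2.577913:
  k1 = f(1.270000, -2.577913) = -1.033826
  k2 = f(1.405000, -2.717479) = -1.010246
  k3 = f(1.405000, -2.714296) = -1.009514
  k4 = f(1.540000, -2.850481) = -0.992189
  y ← -2.577913 + (0.27/6)·(k1 + 2k2 + 2k3 + k4) = -2.850862
y(1.54) ≈ -2.8509

-2.8509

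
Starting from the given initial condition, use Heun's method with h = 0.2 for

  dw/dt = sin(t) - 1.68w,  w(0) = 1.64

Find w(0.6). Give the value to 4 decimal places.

Heun: k1 = f(t_n, w_n); k2 = f(t_n + h, w_n + h·k1); w_{n+1} = w_n + (h/2)·(k1 + k2).
t=0.000000, w=1.640000:
  k1 = f(0.000000, 1.640000) = -2.755200
  k2 = f(0.200000, 1.088960) = -1.630783
  w ← 1.640000 + (0.2/2)·(-2.755200 + (-1.630783)) = 1.201402
t=0.200000, w=1.201402:
  k1 = f(0.200000, 1.201402) = -1.819685
  k2 = f(0.400000, 0.837465) = -1.017522
  w ← 1.201402 + (0.2/2)·(-1.819685 + (-1.017522)) = 0.917681
t=0.400000, w=0.917681:
  k1 = f(0.400000, 0.917681) = -1.152286
  k2 = f(0.600000, 0.687224) = -0.589893
  w ← 0.917681 + (0.2/2)·(-1.152286 + (-0.589893)) = 0.743463
w(0.6) ≈ 0.7435

0.7435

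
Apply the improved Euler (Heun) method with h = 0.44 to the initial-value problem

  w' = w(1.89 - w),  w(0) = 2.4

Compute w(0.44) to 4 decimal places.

2.1424

Heun: k1 = f(t_n, w_n); k2 = f(t_n + h, w_n + h·k1); w_{n+1} = w_n + (h/2)·(k1 + k2).
t=0.000000, w=2.400000:
  k1 = f(0.000000, 2.400000) = -1.224000
  k2 = f(0.440000, 1.861440) = 0.053163
  w ← 2.400000 + (0.44/2)·(-1.224000 + 0.053163) = 2.142416
w(0.44) ≈ 2.1424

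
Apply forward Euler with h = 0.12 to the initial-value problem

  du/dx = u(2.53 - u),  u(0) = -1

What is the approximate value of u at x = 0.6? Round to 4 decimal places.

-10.8928

Euler: u_{n+1} = u_n + h·f(x_n, u_n).
x=0.000000, u=-1.000000: f=-3.530000 → u ← -1.000000 + 0.12·(-3.530000) = -1.423600
x=0.120000, u=-1.423600: f=-5.628345 → u ← -1.423600 + 0.12·(-5.628345) = -2.099001
x=0.240000, u=-2.099001: f=-9.716280 → u ← -2.099001 + 0.12·(-9.716280) = -3.264955
x=0.360000, u=-3.264955: f=-18.920268 → u ← -3.264955 + 0.12·(-18.920268) = -5.535387
x=0.480000, u=-5.535387: f=-44.645041 → u ← -5.535387 + 0.12·(-44.645041) = -10.892792
u(0.6) ≈ -10.8928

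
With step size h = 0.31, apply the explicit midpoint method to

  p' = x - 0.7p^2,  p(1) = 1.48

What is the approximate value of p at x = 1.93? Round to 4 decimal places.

Midpoint: k1 = f(x_n, p_n); k2 = f(x_n + h/2, p_n + (h/2)·k1); p_{n+1} = p_n + h·k2.
x=1.000000, p=1.480000:
  k1 = f(1.000000, 1.480000) = -0.533280
  k2 = f(1.155000, 1.397342) = -0.211794
  p ← 1.480000 + 0.31·(-0.211794) = 1.414344
x=1.310000, p=1.414344:
  k1 = f(1.310000, 1.414344) = -0.090258
  k2 = f(1.465000, 1.400354) = 0.092307
  p ← 1.414344 + 0.31·0.092307 = 1.442959
x=1.620000, p=1.442959:
  k1 = f(1.620000, 1.442959) = 0.162509
  k2 = f(1.775000, 1.468148) = 0.266180
  p ← 1.442959 + 0.31·0.266180 = 1.525474
p(1.93) ≈ 1.5255

1.5255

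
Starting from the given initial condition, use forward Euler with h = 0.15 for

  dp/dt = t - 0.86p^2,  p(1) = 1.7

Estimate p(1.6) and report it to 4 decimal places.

1.3139

Euler: p_{n+1} = p_n + h·f(t_n, p_n).
t=1.000000, p=1.700000: f=-1.485400 → p ← 1.700000 + 0.15·(-1.485400) = 1.477190
t=1.150000, p=1.477190: f=-0.726598 → p ← 1.477190 + 0.15·(-0.726598) = 1.368200
t=1.300000, p=1.368200: f=-0.309896 → p ← 1.368200 + 0.15·(-0.309896) = 1.321716
t=1.450000, p=1.321716: f=-0.052362 → p ← 1.321716 + 0.15·(-0.052362) = 1.313862
p(1.6) ≈ 1.3139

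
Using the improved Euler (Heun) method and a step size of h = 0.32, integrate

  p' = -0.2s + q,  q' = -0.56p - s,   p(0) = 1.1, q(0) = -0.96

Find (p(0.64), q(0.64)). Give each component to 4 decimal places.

0.3045, -1.4333

Heun on (p,q): k1 = f(s_n, state_n); k2 = f(s_n + h, state_n + h·k1); state_{n+1} = state_n + (h/2)·(k1 + k2).
0.000000: (1.100000, -0.960000)
  k1 = (-0.960000, -0.616000)
  predictor → (0.792800, -1.157120)
  k2 = (-1.221120, -0.763968)
  → (0.751021, -1.180795)
0.320000: (0.751021, -1.180795)
  k1 = (-1.244795, -0.740572)
  predictor → (0.352686, -1.417778)
  k2 = (-1.545778, -0.837504)
  → (0.304529, -1.433287)
(p(0.64), q(0.64)) ≈ (0.3045, -1.4333)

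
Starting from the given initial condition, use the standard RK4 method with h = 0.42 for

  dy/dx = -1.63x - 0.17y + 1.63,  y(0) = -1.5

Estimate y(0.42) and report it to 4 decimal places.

RK4: k1 = f(x_n, y_n); k2 = f(x_n + h/2, y_n + (h/2)·k1); k3 = f(x_n + h/2, y_n + (h/2)·k2); k4 = f(x_n + h, y_n + h·k3); y_{n+1} = y_n + (h/6)·(k1 + 2k2 + 2k3 + k4).
x=0.000000, y=-1.500000:
  k1 = f(0.000000, -1.500000) = 1.885000
  k2 = f(0.210000, -1.104150) = 1.475405
  k3 = f(0.210000, -1.190165) = 1.490028
  k4 = f(0.420000, -0.874188) = 1.094012
  y ← -1.500000 + (0.42/6)·(k1 + 2k2 + 2k3 + k4) = -0.876308
y(0.42) ≈ -0.8763

-0.8763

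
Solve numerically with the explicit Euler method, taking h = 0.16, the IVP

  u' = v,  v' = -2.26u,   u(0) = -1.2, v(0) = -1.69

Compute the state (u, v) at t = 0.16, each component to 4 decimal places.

-1.4704, -1.2561

Euler on (u,v): u_{n+1} = u_n + h·u', v_{n+1} = v_n + h·v'.
0.000000: (-1.200000, -1.690000); f=(-1.690000, 2.712000) → (-1.470400, -1.256080)
(u(0.16), v(0.16)) ≈ (-1.4704, -1.2561)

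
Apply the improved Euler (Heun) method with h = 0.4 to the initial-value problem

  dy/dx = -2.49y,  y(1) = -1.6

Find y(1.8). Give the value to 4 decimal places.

Heun: k1 = f(x_n, y_n); k2 = f(x_n + h, y_n + h·k1); y_{n+1} = y_n + (h/2)·(k1 + k2).
x=1.000000, y=-1.600000:
  k1 = f(1.000000, -1.600000) = 3.984000
  k2 = f(1.400000, -0.006400) = 0.015936
  y ← -1.600000 + (0.4/2)·(3.984000 + 0.015936) = -0.800013
x=1.400000, y=-0.800013:
  k1 = f(1.400000, -0.800013) = 1.992032
  k2 = f(1.800000, -0.003200) = 0.007968
  y ← -0.800013 + (0.4/2)·(1.992032 + 0.007968) = -0.400013
y(1.8) ≈ -0.4000

-0.4000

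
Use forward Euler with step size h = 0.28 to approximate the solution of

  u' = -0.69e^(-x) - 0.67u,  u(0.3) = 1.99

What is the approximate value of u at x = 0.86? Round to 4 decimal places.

Euler: u_{n+1} = u_n + h·f(x_n, u_n).
x=0.300000, u=1.990000: f=-1.844465 → u ← 1.990000 + 0.28·(-1.844465) = 1.473550
x=0.580000, u=1.473550: f=-1.373608 → u ← 1.473550 + 0.28·(-1.373608) = 1.088940
u(0.86) ≈ 1.0889

1.0889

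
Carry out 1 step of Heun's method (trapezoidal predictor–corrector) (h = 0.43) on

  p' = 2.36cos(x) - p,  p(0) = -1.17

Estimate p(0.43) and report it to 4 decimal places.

Heun: k1 = f(x_n, p_n); k2 = f(x_n + h, p_n + h·k1); p_{n+1} = p_n + (h/2)·(k1 + k2).
x=0.000000, p=-1.170000:
  k1 = f(0.000000, -1.170000) = 3.530000
  k2 = f(0.430000, 0.347900) = 1.797259
  p ← -1.170000 + (0.43/2)·(3.530000 + 1.797259) = -0.024639
p(0.43) ≈ -0.0246

-0.0246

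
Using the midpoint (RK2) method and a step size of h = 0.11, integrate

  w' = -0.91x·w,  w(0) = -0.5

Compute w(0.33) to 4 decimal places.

-0.4758

Midpoint: k1 = f(x_n, w_n); k2 = f(x_n + h/2, w_n + (h/2)·k1); w_{n+1} = w_n + h·k2.
x=0.000000, w=-0.500000:
  k1 = f(0.000000, -0.500000) = 0.000000
  k2 = f(0.055000, -0.500000) = 0.025025
  w ← -0.500000 + 0.11·0.025025 = -0.497247
x=0.110000, w=-0.497247:
  k1 = f(0.110000, -0.497247) = 0.049774
  k2 = f(0.165000, -0.494510) = 0.074251
  w ← -0.497247 + 0.11·0.074251 = -0.489080
x=0.220000, w=-0.489080:
  k1 = f(0.220000, -0.489080) = 0.097914
  k2 = f(0.275000, -0.483694) = 0.121045
  w ← -0.489080 + 0.11·0.121045 = -0.475765
w(0.33) ≈ -0.4758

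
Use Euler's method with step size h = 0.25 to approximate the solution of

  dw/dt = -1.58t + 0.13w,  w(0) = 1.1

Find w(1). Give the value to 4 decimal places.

0.6447

Euler: w_{n+1} = w_n + h·f(t_n, w_n).
t=0.000000, w=1.100000: f=0.143000 → w ← 1.100000 + 0.25·0.143000 = 1.135750
t=0.250000, w=1.135750: f=-0.247353 → w ← 1.135750 + 0.25·(-0.247353) = 1.073912
t=0.500000, w=1.073912: f=-0.650391 → w ← 1.073912 + 0.25·(-0.650391) = 0.911314
t=0.750000, w=0.911314: f=-1.066529 → w ← 0.911314 + 0.25·(-1.066529) = 0.644682
w(1) ≈ 0.6447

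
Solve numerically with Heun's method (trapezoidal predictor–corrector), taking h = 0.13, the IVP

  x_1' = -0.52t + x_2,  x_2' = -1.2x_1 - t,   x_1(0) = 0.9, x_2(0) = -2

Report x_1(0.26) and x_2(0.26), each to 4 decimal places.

Heun on (x_1,x_2): k1 = f(t_n, state_n); k2 = f(t_n + h, state_n + h·k1); state_{n+1} = state_n + (h/2)·(k1 + k2).
0.000000: (0.900000, -2.000000)
  k1 = (-2.000000, -1.080000)
  predictor → (0.640000, -2.140400)
  k2 = (-2.208000, -0.898000)
  → (0.626480, -2.128570)
0.130000: (0.626480, -2.128570)
  k1 = (-2.196170, -0.881776)
  predictor → (0.340978, -2.243201)
  k2 = (-2.378401, -0.669173)
  → (0.329133, -2.229382)
(x_1(0.26), x_2(0.26)) ≈ (0.3291, -2.2294)

0.3291, -2.2294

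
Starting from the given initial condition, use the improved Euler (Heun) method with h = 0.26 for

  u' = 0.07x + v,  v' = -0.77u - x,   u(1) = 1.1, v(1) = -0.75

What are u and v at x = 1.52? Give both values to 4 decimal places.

Heun on (u,v): k1 = f(x_n, state_n); k2 = f(x_n + h, state_n + h·k1); state_{n+1} = state_n + (h/2)·(k1 + k2).
1.000000: (1.100000, -0.750000)
  k1 = (-0.680000, -1.847000)
  predictor → (0.923200, -1.230220)
  k2 = (-1.142020, -1.970864)
  → (0.863137, -1.246322)
1.260000: (0.863137, -1.246322)
  k1 = (-1.158122, -1.924616)
  predictor → (0.562026, -1.746722)
  k2 = (-1.640322, -1.952760)
  → (0.499340, -1.750381)
(u(1.52), v(1.52)) ≈ (0.4993, -1.7504)

0.4993, -1.7504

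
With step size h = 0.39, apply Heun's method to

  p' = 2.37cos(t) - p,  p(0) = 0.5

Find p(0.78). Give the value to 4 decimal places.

Heun: k1 = f(t_n, p_n); k2 = f(t_n + h, p_n + h·k1); p_{n+1} = p_n + (h/2)·(k1 + k2).
t=0.000000, p=0.500000:
  k1 = f(0.000000, 0.500000) = 1.870000
  k2 = f(0.390000, 1.229300) = 0.962734
  p ← 0.500000 + (0.39/2)·(1.870000 + 0.962734) = 1.052383
t=0.390000, p=1.052383:
  k1 = f(0.390000, 1.052383) = 1.139651
  k2 = f(0.780000, 1.496847) = 0.188018
  p ← 1.052383 + (0.39/2)·(1.139651 + 0.188018) = 1.311279
p(0.78) ≈ 1.3113

1.3113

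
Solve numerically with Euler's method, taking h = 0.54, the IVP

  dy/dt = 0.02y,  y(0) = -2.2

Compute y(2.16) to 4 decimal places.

-2.2966

Euler: y_{n+1} = y_n + h·f(t_n, y_n).
t=0.000000, y=-2.200000: f=-0.044000 → y ← -2.200000 + 0.54·(-0.044000) = -2.223760
t=0.540000, y=-2.223760: f=-0.044475 → y ← -2.223760 + 0.54·(-0.044475) = -2.247777
t=1.080000, y=-2.247777: f=-0.044956 → y ← -2.247777 + 0.54·(-0.044956) = -2.272053
t=1.620000, y=-2.272053: f=-0.045441 → y ← -2.272053 + 0.54·(-0.045441) = -2.296591
y(2.16) ≈ -2.2966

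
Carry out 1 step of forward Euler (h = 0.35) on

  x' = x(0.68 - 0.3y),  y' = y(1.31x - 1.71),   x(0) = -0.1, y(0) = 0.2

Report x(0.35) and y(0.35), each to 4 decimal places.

Euler on (x,y): x_{n+1} = x_n + h·x', y_{n+1} = y_n + h·y'.
0.000000: (-0.100000, 0.200000); f=(-0.062000, -0.368200) → (-0.121700, 0.071130)
(x(0.35), y(0.35)) ≈ (-0.1217, 0.0711)

-0.1217, 0.0711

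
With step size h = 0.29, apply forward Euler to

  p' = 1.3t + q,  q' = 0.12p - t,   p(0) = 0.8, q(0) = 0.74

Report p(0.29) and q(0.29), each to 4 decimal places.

1.0146, 0.7678

Euler on (p,q): p_{n+1} = p_n + h·p', q_{n+1} = q_n + h·q'.
0.000000: (0.800000, 0.740000); f=(0.740000, 0.096000) → (1.014600, 0.767840)
(p(0.29), q(0.29)) ≈ (1.0146, 0.7678)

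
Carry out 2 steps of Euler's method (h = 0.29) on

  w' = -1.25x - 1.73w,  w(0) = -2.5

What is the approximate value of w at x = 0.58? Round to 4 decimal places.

-0.7259

Euler: w_{n+1} = w_n + h·f(x_n, w_n).
x=0.000000, w=-2.500000: f=4.325000 → w ← -2.500000 + 0.29·4.325000 = -1.245750
x=0.290000, w=-1.245750: f=1.792647 → w ← -1.245750 + 0.29·1.792647 = -0.725882
w(0.58) ≈ -0.7259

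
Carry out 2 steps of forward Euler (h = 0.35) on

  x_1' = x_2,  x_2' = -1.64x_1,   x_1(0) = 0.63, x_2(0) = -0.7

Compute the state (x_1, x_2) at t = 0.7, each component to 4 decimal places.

0.0134, -1.2826

Euler on (x_1,x_2): x_1_{n+1} = x_1_n + h·x_1', x_2_{n+1} = x_2_n + h·x_2'.
0.000000: (0.630000, -0.700000); f=(-0.700000, -1.033200) → (0.385000, -1.061620)
0.350000: (0.385000, -1.061620); f=(-1.061620, -0.631400) → (0.013433, -1.282610)
(x_1(0.7), x_2(0.7)) ≈ (0.0134, -1.2826)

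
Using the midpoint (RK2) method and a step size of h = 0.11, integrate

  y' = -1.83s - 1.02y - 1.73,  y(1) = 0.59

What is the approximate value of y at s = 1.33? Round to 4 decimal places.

Midpoint: k1 = f(s_n, y_n); k2 = f(s_n + h/2, y_n + (h/2)·k1); y_{n+1} = y_n + h·k2.
s=1.000000, y=0.590000:
  k1 = f(1.000000, 0.590000) = -4.161800
  k2 = f(1.055000, 0.361101) = -4.028973
  y ← 0.590000 + 0.11·(-4.028973) = 0.146813
s=1.110000, y=0.146813:
  k1 = f(1.110000, 0.146813) = -3.911049
  k2 = f(1.165000, -0.068295) = -3.792289
  y ← 0.146813 + 0.11·(-3.792289) = -0.270339
s=1.220000, y=-0.270339:
  k1 = f(1.220000, -0.270339) = -3.686854
  k2 = f(1.275000, -0.473116) = -3.580672
  y ← -0.270339 + 0.11·(-3.580672) = -0.664213
y(1.33) ≈ -0.6642

-0.6642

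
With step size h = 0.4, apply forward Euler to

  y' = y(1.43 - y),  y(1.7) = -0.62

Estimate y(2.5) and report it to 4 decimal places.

-2.2832

Euler: y_{n+1} = y_n + h·f(s_n, y_n).
s=1.700000, y=-0.620000: f=-1.271000 → y ← -0.620000 + 0.4·(-1.271000) = -1.128400
s=2.100000, y=-1.128400: f=-2.886899 → y ← -1.128400 + 0.4·(-2.886899) = -2.283159
y(2.5) ≈ -2.2832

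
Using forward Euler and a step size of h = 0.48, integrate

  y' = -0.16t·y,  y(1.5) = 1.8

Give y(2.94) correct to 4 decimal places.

Euler: y_{n+1} = y_n + h·f(t_n, y_n).
t=1.500000, y=1.800000: f=-0.432000 → y ← 1.800000 + 0.48·(-0.432000) = 1.592640
t=1.980000, y=1.592640: f=-0.504548 → y ← 1.592640 + 0.48·(-0.504548) = 1.350457
t=2.460000, y=1.350457: f=-0.531540 → y ← 1.350457 + 0.48·(-0.531540) = 1.095318
y(2.94) ≈ 1.0953

1.0953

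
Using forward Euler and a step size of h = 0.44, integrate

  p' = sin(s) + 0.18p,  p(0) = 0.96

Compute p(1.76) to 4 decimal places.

Euler: p_{n+1} = p_n + h·f(s_n, p_n).
s=0.000000, p=0.960000: f=0.172800 → p ← 0.960000 + 0.44·0.172800 = 1.036032
s=0.440000, p=1.036032: f=0.612425 → p ← 1.036032 + 0.44·0.612425 = 1.305499
s=0.880000, p=1.305499: f=1.005729 → p ← 1.305499 + 0.44·1.005729 = 1.748020
s=1.320000, p=1.748020: f=1.283359 → p ← 1.748020 + 0.44·1.283359 = 2.312698
p(1.76) ≈ 2.3127

2.3127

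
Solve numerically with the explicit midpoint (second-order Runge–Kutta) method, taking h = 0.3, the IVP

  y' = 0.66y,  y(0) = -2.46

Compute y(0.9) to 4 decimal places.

Midpoint: k1 = f(x_n, y_n); k2 = f(x_n + h/2, y_n + (h/2)·k1); y_{n+1} = y_n + h·k2.
x=0.000000, y=-2.460000:
  k1 = f(0.000000, -2.460000) = -1.623600
  k2 = f(0.150000, -2.703540) = -1.784336
  y ← -2.460000 + 0.3·(-1.784336) = -2.995301
x=0.300000, y=-2.995301:
  k1 = f(0.300000, -2.995301) = -1.976899
  k2 = f(0.450000, -3.291836) = -2.172612
  y ← -2.995301 + 0.3·(-2.172612) = -3.647084
x=0.600000, y=-3.647084:
  k1 = f(0.600000, -3.647084) = -2.407076
  k2 = f(0.750000, -4.008146) = -2.645376
  y ← -3.647084 + 0.3·(-2.645376) = -4.440697
y(0.9) ≈ -4.4407

-4.4407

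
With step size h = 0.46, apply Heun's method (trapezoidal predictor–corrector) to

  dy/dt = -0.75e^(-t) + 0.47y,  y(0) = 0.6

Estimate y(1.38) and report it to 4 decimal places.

0.2767

Heun: k1 = f(t_n, y_n); k2 = f(t_n + h, y_n + h·k1); y_{n+1} = y_n + (h/2)·(k1 + k2).
t=0.000000, y=0.600000:
  k1 = f(0.000000, 0.600000) = -0.468000
  k2 = f(0.460000, 0.384720) = -0.292644
  y ← 0.600000 + (0.46/2)·(-0.468000 + (-0.292644)) = 0.425052
t=0.460000, y=0.425052:
  k1 = f(0.460000, 0.425052) = -0.273688
  k2 = f(0.920000, 0.299155) = -0.158286
  y ← 0.425052 + (0.46/2)·(-0.273688 + (-0.158286)) = 0.325698
t=0.920000, y=0.325698:
  k1 = f(0.920000, 0.325698) = -0.145811
  k2 = f(1.380000, 0.258624) = -0.067130
  y ← 0.325698 + (0.46/2)·(-0.145811 + (-0.067130)) = 0.276721
y(1.38) ≈ 0.2767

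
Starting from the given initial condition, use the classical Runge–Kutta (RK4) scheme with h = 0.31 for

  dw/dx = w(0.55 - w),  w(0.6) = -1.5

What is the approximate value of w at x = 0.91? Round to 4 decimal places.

-3.5674

RK4: k1 = f(x_n, w_n); k2 = f(x_n + h/2, w_n + (h/2)·k1); k3 = f(x_n + h/2, w_n + (h/2)·k2); k4 = f(x_n + h, w_n + h·k3); w_{n+1} = w_n + (h/6)·(k1 + 2k2 + 2k3 + k4).
x=0.600000, w=-1.500000:
  k1 = f(0.600000, -1.500000) = -3.075000
  k2 = f(0.755000, -1.976625) = -4.994190
  k3 = f(0.755000, -2.274099) = -6.422283
  k4 = f(0.910000, -3.490908) = -14.106436
  w ← -1.500000 + (0.31/6)·(k1 + 2k2 + 2k3 + k4) = -3.567410
w(0.91) ≈ -3.5674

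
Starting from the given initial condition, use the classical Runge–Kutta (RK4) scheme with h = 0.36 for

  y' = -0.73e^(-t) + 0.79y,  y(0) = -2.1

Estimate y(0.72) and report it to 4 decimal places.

-4.2306

RK4: k1 = f(t_n, y_n); k2 = f(t_n + h/2, y_n + (h/2)·k1); k3 = f(t_n + h/2, y_n + (h/2)·k2); k4 = f(t_n + h, y_n + h·k3); y_{n+1} = y_n + (h/6)·(k1 + 2k2 + 2k3 + k4).
t=0.000000, y=-2.100000:
  k1 = f(0.000000, -2.100000) = -2.389000
  k2 = f(0.180000, -2.530020) = -2.608463
  k3 = f(0.180000, -2.569523) = -2.639671
  k4 = f(0.360000, -3.050281) = -2.919026
  y ← -2.100000 + (0.36/6)·(k1 + 2k2 + 2k3 + k4) = -3.048258
t=0.360000, y=-3.048258:
  k1 = f(0.360000, -3.048258) = -2.917427
  k2 = f(0.540000, -3.573395) = -3.248388
  k3 = f(0.540000, -3.632967) = -3.295450
  k4 = f(0.720000, -4.234620) = -3.700679
  y ← -3.048258 + (0.36/6)·(k1 + 2k2 + 2k3 + k4) = -4.230605
y(0.72) ≈ -4.2306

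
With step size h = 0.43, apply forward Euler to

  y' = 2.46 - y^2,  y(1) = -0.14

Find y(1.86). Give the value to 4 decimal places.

Euler: y_{n+1} = y_n + h·f(s_n, y_n).
s=1.000000, y=-0.140000: f=2.440400 → y ← -0.140000 + 0.43·2.440400 = 0.909372
s=1.430000, y=0.909372: f=1.633043 → y ← 0.909372 + 0.43·1.633043 = 1.611580
y(1.86) ≈ 1.6116

1.6116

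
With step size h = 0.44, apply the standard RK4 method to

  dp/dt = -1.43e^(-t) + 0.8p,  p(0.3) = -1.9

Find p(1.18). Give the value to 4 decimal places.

-4.7871

RK4: k1 = f(t_n, p_n); k2 = f(t_n + h/2, p_n + (h/2)·k1); k3 = f(t_n + h/2, p_n + (h/2)·k2); k4 = f(t_n + h, p_n + h·k3); p_{n+1} = p_n + (h/6)·(k1 + 2k2 + 2k3 + k4).
t=0.300000, p=-1.900000:
  k1 = f(0.300000, -1.900000) = -2.579370
  k2 = f(0.520000, -2.467461) = -2.824134
  k3 = f(0.520000, -2.521309) = -2.867212
  k4 = f(0.740000, -3.161573) = -3.211531
  p ← -1.900000 + (0.44/6)·(k1 + 2k2 + 2k3 + k4) = -3.159397
t=0.740000, p=-3.159397:
  k1 = f(0.740000, -3.159397) = -3.209790
  k2 = f(0.960000, -3.865551) = -3.639977
  k3 = f(0.960000, -3.960192) = -3.715690
  k4 = f(1.180000, -4.794300) = -4.274849
  p ← -3.159397 + (0.44/6)·(k1 + 2k2 + 2k3 + k4) = -4.787102
p(1.18) ≈ -4.7871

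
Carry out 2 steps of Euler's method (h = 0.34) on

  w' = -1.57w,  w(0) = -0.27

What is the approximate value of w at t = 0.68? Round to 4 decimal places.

-0.0587

Euler: w_{n+1} = w_n + h·f(t_n, w_n).
t=0.000000, w=-0.270000: f=0.423900 → w ← -0.270000 + 0.34·0.423900 = -0.125874
t=0.340000, w=-0.125874: f=0.197622 → w ← -0.125874 + 0.34·0.197622 = -0.058682
w(0.68) ≈ -0.0587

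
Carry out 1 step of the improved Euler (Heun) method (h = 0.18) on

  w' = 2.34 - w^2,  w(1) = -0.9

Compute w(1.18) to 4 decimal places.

Heun: k1 = f(x_n, w_n); k2 = f(x_n + h, w_n + h·k1); w_{n+1} = w_n + (h/2)·(k1 + k2).
x=1.000000, w=-0.900000:
  k1 = f(1.000000, -0.900000) = 1.530000
  k2 = f(1.180000, -0.624600) = 1.949875
  w ← -0.900000 + (0.18/2)·(1.530000 + 1.949875) = -0.586811
w(1.18) ≈ -0.5868

-0.5868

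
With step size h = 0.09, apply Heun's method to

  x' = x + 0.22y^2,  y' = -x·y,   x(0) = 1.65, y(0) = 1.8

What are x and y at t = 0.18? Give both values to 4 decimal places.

Heun on (x,y): k1 = f(t_n, state_n); k2 = f(t_n + h, state_n + h·k1); state_{n+1} = state_n + (h/2)·(k1 + k2).
0.000000: (1.650000, 1.800000)
  k1 = (2.362800, -2.970000)
  predictor → (1.862652, 1.532700)
  k2 = (2.379469, -2.854887)
  → (1.863402, 1.537880)
0.090000: (1.863402, 1.537880)
  k1 = (2.383719, -2.865689)
  predictor → (2.077937, 1.279968)
  k2 = (2.438367, -2.659693)
  → (2.080396, 1.289238)
(x(0.18), y(0.18)) ≈ (2.0804, 1.2892)

2.0804, 1.2892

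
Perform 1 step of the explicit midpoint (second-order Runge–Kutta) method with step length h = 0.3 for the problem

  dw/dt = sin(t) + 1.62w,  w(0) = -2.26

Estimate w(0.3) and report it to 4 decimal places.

-3.5804

Midpoint: k1 = f(t_n, w_n); k2 = f(t_n + h/2, w_n + (h/2)·k1); w_{n+1} = w_n + h·k2.
t=0.000000, w=-2.260000:
  k1 = f(0.000000, -2.260000) = -3.661200
  k2 = f(0.150000, -2.809180) = -4.401433
  w ← -2.260000 + 0.3·(-4.401433) = -3.580430
w(0.3) ≈ -3.5804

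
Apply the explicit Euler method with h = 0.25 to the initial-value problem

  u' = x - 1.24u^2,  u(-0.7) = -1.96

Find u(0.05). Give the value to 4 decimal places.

-21.5378

Euler: u_{n+1} = u_n + h·f(x_n, u_n).
x=-0.700000, u=-1.960000: f=-5.463584 → u ← -1.960000 + 0.25·(-5.463584) = -3.325896
x=-0.450000, u=-3.325896: f=-14.166364 → u ← -3.325896 + 0.25·(-14.166364) = -6.867487
x=-0.200000, u=-6.867487: f=-58.681350 → u ← -6.867487 + 0.25·(-58.681350) = -21.537825
u(0.05) ≈ -21.5378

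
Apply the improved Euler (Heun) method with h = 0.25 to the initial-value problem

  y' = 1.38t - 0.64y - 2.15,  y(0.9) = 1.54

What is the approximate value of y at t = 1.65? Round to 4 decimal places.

0.7539

Heun: k1 = f(t_n, y_n); k2 = f(t_n + h, y_n + h·k1); y_{n+1} = y_n + (h/2)·(k1 + k2).
t=0.900000, y=1.540000:
  k1 = f(0.900000, 1.540000) = -1.893600
  k2 = f(1.150000, 1.066600) = -1.245624
  y ← 1.540000 + (0.25/2)·(-1.893600 + (-1.245624)) = 1.147597
t=1.150000, y=1.147597:
  k1 = f(1.150000, 1.147597) = -1.297462
  k2 = f(1.400000, 0.823231) = -0.744868
  y ← 1.147597 + (0.25/2)·(-1.297462 + (-0.744868)) = 0.892306
t=1.400000, y=0.892306:
  k1 = f(1.400000, 0.892306) = -0.789076
  k2 = f(1.650000, 0.695037) = -0.317824
  y ← 0.892306 + (0.25/2)·(-0.789076 + (-0.317824)) = 0.753943
y(1.65) ≈ 0.7539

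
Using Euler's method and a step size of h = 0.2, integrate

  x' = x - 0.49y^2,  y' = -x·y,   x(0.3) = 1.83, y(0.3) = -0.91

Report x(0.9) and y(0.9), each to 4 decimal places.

Euler on (x,y): x_{n+1} = x_n + h·x', y_{n+1} = y_n + h·y'.
0.300000: (1.830000, -0.910000); f=(1.424231, 1.665300) → (2.114846, -0.576940)
0.500000: (2.114846, -0.576940); f=(1.951745, 1.220139) → (2.505195, -0.332912)
0.700000: (2.505195, -0.332912); f=(2.450888, 0.834010) → (2.995373, -0.166110)
(x(0.9), y(0.9)) ≈ (2.9954, -0.1661)

2.9954, -0.1661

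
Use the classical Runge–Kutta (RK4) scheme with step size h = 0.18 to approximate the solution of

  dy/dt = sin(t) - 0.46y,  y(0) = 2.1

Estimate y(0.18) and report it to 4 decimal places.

1.9488

RK4: k1 = f(t_n, y_n); k2 = f(t_n + h/2, y_n + (h/2)·k1); k3 = f(t_n + h/2, y_n + (h/2)·k2); k4 = f(t_n + h, y_n + h·k3); y_{n+1} = y_n + (h/6)·(k1 + 2k2 + 2k3 + k4).
t=0.000000, y=2.100000:
  k1 = f(0.000000, 2.100000) = -0.966000
  k2 = f(0.090000, 2.013060) = -0.836129
  k3 = f(0.090000, 2.024748) = -0.841506
  k4 = f(0.180000, 1.948529) = -0.717294
  y ← 2.100000 + (0.18/6)·(k1 + 2k2 + 2k3 + k4) = 1.948843
y(0.18) ≈ 1.9488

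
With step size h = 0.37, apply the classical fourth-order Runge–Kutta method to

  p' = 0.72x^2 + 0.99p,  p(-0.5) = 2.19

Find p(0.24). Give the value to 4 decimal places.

4.6149

RK4: k1 = f(x_n, p_n); k2 = f(x_n + h/2, p_n + (h/2)·k1); k3 = f(x_n + h/2, p_n + (h/2)·k2); k4 = f(x_n + h, p_n + h·k3); p_{n+1} = p_n + (h/6)·(k1 + 2k2 + 2k3 + k4).
x=-0.500000, p=2.190000:
  k1 = f(-0.500000, 2.190000) = 2.348100
  k2 = f(-0.315000, 2.624398) = 2.669597
  k3 = f(-0.315000, 2.683875) = 2.728479
  k4 = f(-0.130000, 3.199537) = 3.179710
  p ← 2.190000 + (0.37/6)·(k1 + 2k2 + 2k3 + k4) = 3.196644
x=-0.130000, p=3.196644:
  k1 = f(-0.130000, 3.196644) = 3.176846
  k2 = f(0.055000, 3.784361) = 3.748695
  k3 = f(0.055000, 3.890153) = 3.853429
  k4 = f(0.240000, 4.622413) = 4.617661
  p ← 3.196644 + (0.37/6)·(k1 + 2k2 + 2k3 + k4) = 4.614901
p(0.24) ≈ 4.6149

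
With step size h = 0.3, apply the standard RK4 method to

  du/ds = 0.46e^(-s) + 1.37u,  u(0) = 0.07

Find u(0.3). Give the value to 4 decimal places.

RK4: k1 = f(s_n, u_n); k2 = f(s_n + h/2, u_n + (h/2)·k1); k3 = f(s_n + h/2, u_n + (h/2)·k2); k4 = f(s_n + h, u_n + h·k3); u_{n+1} = u_n + (h/6)·(k1 + 2k2 + 2k3 + k4).
s=0.000000, u=0.070000:
  k1 = f(0.000000, 0.070000) = 0.555900
  k2 = f(0.150000, 0.153385) = 0.606063
  k3 = f(0.150000, 0.160909) = 0.616372
  k4 = f(0.300000, 0.254911) = 0.690005
  u ← 0.070000 + (0.3/6)·(k1 + 2k2 + 2k3 + k4) = 0.254539
u(0.3) ≈ 0.2545

0.2545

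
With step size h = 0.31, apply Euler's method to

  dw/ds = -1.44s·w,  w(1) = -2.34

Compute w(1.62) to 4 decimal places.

Euler: w_{n+1} = w_n + h·f(s_n, w_n).
s=1.000000, w=-2.340000: f=3.369600 → w ← -2.340000 + 0.31·3.369600 = -1.295424
s=1.310000, w=-1.295424: f=2.443688 → w ← -1.295424 + 0.31·2.443688 = -0.537881
w(1.62) ≈ -0.5379

-0.5379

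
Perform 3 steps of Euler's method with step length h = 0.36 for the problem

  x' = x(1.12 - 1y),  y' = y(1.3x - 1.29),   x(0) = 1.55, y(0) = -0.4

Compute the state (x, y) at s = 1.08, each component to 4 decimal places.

Euler on (x,y): x_{n+1} = x_n + h·x', y_{n+1} = y_n + h·y'.
0.000000: (1.550000, -0.400000); f=(2.356000, -0.290000) → (2.398160, -0.504400)
0.360000: (2.398160, -0.504400); f=(3.895571, -0.921845) → (3.800566, -0.836264)
0.720000: (3.800566, -0.836264); f=(7.434911, -3.052980) → (6.477134, -1.935337)
(x(1.08), y(1.08)) ≈ (6.4771, -1.9353)

6.4771, -1.9353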